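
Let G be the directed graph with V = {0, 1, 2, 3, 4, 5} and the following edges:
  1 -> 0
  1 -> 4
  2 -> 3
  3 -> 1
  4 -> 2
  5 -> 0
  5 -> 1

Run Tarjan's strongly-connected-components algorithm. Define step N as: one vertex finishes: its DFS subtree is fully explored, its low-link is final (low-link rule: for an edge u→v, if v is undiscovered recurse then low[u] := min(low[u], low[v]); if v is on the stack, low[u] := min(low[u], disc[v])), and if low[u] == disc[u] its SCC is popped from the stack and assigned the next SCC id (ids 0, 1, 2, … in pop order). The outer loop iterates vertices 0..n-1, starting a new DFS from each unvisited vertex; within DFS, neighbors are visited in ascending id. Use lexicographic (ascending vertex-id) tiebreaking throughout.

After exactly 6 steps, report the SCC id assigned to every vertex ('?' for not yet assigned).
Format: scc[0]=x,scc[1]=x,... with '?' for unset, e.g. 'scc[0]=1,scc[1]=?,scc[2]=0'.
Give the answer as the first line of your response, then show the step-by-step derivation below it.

scc[0]=0,scc[1]=1,scc[2]=1,scc[3]=1,scc[4]=1,scc[5]=2

step 1: low=(low[0]=0,low[1]=?,low[2]=?,low[3]=?,low[4]=?,low[5]=?); scc=(scc[0]=0,scc[1]=?,scc[2]=?,scc[3]=?,scc[4]=?,scc[5]=?)
step 2: low=(low[0]=0,low[1]=1,low[2]=3,low[3]=1,low[4]=2,low[5]=?); scc=(scc[0]=0,scc[1]=?,scc[2]=?,scc[3]=?,scc[4]=?,scc[5]=?)
step 3: low=(low[0]=0,low[1]=1,low[2]=1,low[3]=1,low[4]=2,low[5]=?); scc=(scc[0]=0,scc[1]=?,scc[2]=?,scc[3]=?,scc[4]=?,scc[5]=?)
step 4: low=(low[0]=0,low[1]=1,low[2]=1,low[3]=1,low[4]=1,low[5]=?); scc=(scc[0]=0,scc[1]=?,scc[2]=?,scc[3]=?,scc[4]=?,scc[5]=?)
step 5: low=(low[0]=0,low[1]=1,low[2]=1,low[3]=1,low[4]=1,low[5]=?); scc=(scc[0]=0,scc[1]=1,scc[2]=1,scc[3]=1,scc[4]=1,scc[5]=?)
step 6: low=(low[0]=0,low[1]=1,low[2]=1,low[3]=1,low[4]=1,low[5]=5); scc=(scc[0]=0,scc[1]=1,scc[2]=1,scc[3]=1,scc[4]=1,scc[5]=2)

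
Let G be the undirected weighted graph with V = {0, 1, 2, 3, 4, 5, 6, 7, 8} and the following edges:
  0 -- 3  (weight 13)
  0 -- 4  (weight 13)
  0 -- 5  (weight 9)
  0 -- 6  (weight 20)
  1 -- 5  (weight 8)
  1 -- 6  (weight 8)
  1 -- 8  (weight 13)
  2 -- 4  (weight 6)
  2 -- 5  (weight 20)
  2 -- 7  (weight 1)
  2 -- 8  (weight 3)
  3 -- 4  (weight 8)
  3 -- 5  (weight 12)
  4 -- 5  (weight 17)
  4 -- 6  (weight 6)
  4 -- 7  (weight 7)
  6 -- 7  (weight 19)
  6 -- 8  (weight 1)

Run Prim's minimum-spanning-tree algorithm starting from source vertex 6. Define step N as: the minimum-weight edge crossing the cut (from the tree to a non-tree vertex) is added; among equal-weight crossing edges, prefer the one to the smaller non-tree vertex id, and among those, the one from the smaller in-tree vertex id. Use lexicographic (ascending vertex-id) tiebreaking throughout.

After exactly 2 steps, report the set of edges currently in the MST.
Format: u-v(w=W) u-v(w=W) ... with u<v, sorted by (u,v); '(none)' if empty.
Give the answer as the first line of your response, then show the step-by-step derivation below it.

2-8(w=3) 6-8(w=1)

step 1: add edge 6-8 (w=1); MST = {6-8(w=1)}
step 2: add edge 2-8 (w=3); MST = {2-8(w=3) 6-8(w=1)}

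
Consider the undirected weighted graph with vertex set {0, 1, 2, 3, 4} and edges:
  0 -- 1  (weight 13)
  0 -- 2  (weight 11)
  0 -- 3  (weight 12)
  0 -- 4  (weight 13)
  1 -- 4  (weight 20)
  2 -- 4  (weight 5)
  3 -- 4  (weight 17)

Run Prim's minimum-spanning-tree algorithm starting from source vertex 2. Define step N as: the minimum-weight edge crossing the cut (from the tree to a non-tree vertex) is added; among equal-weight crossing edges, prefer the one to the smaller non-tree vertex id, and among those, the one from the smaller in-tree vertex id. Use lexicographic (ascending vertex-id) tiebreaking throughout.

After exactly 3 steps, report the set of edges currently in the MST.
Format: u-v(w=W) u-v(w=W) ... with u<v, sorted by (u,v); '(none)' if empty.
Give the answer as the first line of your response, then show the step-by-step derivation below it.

0-2(w=11) 0-3(w=12) 2-4(w=5)

step 1: add edge 2-4 (w=5); MST = {2-4(w=5)}
step 2: add edge 0-2 (w=11); MST = {0-2(w=11) 2-4(w=5)}
step 3: add edge 0-3 (w=12); MST = {0-2(w=11) 0-3(w=12) 2-4(w=5)}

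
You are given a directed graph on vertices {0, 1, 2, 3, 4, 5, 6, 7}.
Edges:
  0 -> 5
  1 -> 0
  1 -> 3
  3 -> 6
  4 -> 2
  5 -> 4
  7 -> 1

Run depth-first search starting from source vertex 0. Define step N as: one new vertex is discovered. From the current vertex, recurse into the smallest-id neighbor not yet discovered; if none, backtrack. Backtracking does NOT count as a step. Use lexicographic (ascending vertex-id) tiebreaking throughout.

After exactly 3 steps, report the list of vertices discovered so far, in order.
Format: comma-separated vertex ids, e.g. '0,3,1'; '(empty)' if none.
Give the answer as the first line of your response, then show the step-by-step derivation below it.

0,5,4

step 1: discover 0; path=0; order=0
step 2: discover 5; path=0>5; order=0,5
step 3: discover 4; path=0>5>4; order=0,5,4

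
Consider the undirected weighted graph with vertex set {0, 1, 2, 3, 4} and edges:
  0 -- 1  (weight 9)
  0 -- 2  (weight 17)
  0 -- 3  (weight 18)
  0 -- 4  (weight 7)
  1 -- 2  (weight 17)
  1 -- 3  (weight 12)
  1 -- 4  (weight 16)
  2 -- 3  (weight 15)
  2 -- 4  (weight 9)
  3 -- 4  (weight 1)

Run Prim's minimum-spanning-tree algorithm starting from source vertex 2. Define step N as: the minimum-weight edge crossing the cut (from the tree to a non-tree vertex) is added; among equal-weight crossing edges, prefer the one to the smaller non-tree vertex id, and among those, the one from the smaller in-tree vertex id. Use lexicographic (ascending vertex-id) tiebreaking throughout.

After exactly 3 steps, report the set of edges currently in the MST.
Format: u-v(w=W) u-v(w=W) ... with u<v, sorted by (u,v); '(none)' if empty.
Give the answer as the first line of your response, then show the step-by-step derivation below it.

0-4(w=7) 2-4(w=9) 3-4(w=1)

step 1: add edge 2-4 (w=9); MST = {2-4(w=9)}
step 2: add edge 3-4 (w=1); MST = {2-4(w=9) 3-4(w=1)}
step 3: add edge 0-4 (w=7); MST = {0-4(w=7) 2-4(w=9) 3-4(w=1)}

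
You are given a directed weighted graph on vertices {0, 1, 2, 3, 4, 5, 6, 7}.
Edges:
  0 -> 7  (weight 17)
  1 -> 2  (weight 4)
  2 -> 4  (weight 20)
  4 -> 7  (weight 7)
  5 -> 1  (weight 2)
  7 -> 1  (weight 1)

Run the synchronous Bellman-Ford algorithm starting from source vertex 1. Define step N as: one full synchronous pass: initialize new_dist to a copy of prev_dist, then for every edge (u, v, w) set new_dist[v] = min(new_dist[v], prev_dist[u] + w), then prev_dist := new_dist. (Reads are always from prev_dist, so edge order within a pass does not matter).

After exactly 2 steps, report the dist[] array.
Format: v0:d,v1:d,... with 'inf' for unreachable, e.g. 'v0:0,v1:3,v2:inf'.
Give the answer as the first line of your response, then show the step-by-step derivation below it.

v0:inf,v1:0,v2:4,v3:inf,v4:24,v5:inf,v6:inf,v7:inf

step 1: dist = v0:inf,v1:0,v2:4,v3:inf,v4:inf,v5:inf,v6:inf,v7:inf
step 2: dist = v0:inf,v1:0,v2:4,v3:inf,v4:24,v5:inf,v6:inf,v7:inf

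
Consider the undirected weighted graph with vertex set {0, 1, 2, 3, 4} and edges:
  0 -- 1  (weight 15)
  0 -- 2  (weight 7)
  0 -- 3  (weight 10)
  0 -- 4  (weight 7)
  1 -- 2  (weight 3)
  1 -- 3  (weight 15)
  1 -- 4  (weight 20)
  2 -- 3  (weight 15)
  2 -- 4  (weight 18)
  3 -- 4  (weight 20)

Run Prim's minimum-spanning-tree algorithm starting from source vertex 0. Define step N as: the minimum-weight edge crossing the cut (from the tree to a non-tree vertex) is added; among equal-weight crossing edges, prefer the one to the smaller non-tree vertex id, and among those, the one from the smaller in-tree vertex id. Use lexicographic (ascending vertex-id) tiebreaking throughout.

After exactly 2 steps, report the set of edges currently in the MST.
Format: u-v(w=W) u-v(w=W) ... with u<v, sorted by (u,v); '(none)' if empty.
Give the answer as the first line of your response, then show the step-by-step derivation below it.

0-2(w=7) 1-2(w=3)

step 1: add edge 0-2 (w=7); MST = {0-2(w=7)}
step 2: add edge 1-2 (w=3); MST = {0-2(w=7) 1-2(w=3)}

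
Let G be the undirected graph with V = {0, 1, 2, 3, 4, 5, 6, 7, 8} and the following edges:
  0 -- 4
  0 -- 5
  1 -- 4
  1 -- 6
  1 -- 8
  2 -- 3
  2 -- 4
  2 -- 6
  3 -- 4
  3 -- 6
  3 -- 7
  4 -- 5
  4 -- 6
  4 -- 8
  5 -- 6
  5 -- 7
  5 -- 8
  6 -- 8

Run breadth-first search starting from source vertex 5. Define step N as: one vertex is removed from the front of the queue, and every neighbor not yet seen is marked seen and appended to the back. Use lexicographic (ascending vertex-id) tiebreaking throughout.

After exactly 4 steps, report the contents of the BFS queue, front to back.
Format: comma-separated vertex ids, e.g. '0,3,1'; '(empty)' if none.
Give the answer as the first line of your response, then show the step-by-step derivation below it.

7,8,1,2,3

step 1: dequeue 5; queue=[0,4,6,7,8]; order=5
step 2: dequeue 0; queue=[4,6,7,8]; order=5,0
step 3: dequeue 4; queue=[6,7,8,1,2,3]; order=5,0,4
step 4: dequeue 6; queue=[7,8,1,2,3]; order=5,0,4,6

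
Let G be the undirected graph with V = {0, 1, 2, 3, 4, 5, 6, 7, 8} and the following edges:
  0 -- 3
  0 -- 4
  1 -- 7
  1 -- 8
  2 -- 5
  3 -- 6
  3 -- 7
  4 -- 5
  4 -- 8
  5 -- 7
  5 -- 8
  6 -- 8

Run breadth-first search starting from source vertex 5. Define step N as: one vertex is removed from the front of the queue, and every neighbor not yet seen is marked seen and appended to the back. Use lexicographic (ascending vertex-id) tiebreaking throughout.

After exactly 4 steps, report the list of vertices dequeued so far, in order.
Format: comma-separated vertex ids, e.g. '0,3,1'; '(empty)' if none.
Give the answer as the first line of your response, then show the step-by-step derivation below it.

5,2,4,7

step 1: dequeue 5; queue=[2,4,7,8]; order=5
step 2: dequeue 2; queue=[4,7,8]; order=5,2
step 3: dequeue 4; queue=[7,8,0]; order=5,2,4
step 4: dequeue 7; queue=[8,0,1,3]; order=5,2,4,7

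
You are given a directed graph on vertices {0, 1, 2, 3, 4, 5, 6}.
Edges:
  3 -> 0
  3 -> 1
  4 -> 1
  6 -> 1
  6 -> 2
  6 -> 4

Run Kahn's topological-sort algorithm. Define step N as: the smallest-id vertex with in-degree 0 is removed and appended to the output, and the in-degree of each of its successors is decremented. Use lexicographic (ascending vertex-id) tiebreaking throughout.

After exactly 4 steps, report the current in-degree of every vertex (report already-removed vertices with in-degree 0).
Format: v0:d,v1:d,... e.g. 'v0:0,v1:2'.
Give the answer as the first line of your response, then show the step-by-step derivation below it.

v0:0,v1:1,v2:0,v3:0,v4:0,v5:0,v6:0

step 1: output 3; order=[3]; indeg=(0,2,1,0,1,0,0)
step 2: output 0; order=[3,0]; indeg=(0,2,1,0,1,0,0)
step 3: output 5; order=[3,0,5]; indeg=(0,2,1,0,1,0,0)
step 4: output 6; order=[3,0,5,6]; indeg=(0,1,0,0,0,0,0)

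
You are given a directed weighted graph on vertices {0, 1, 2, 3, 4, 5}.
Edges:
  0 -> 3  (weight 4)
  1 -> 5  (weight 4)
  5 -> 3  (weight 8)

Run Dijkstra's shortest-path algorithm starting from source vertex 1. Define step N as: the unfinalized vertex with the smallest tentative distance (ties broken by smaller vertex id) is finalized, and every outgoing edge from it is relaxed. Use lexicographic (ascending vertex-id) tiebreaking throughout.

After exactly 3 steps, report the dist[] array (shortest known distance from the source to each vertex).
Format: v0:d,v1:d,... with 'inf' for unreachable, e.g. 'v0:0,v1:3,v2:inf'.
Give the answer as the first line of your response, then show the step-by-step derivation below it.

v0:inf,v1:0,v2:inf,v3:12,v4:inf,v5:4

step 1: dist = v0:inf,v1:0,v2:inf,v3:inf,v4:inf,v5:4
step 2: dist = v0:inf,v1:0,v2:inf,v3:12,v4:inf,v5:4
step 3: dist = v0:inf,v1:0,v2:inf,v3:12,v4:inf,v5:4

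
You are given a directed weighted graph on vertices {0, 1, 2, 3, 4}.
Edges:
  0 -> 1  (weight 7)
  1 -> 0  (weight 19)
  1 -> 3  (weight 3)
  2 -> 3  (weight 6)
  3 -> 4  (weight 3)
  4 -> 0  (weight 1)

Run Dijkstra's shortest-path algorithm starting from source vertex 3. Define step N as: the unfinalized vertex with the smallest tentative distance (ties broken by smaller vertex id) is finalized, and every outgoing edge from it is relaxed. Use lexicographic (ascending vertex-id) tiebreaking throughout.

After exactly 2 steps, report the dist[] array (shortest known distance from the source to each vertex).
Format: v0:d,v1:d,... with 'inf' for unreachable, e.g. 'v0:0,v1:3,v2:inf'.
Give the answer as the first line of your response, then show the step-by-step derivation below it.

v0:4,v1:inf,v2:inf,v3:0,v4:3

step 1: dist = v0:inf,v1:inf,v2:inf,v3:0,v4:3
step 2: dist = v0:4,v1:inf,v2:inf,v3:0,v4:3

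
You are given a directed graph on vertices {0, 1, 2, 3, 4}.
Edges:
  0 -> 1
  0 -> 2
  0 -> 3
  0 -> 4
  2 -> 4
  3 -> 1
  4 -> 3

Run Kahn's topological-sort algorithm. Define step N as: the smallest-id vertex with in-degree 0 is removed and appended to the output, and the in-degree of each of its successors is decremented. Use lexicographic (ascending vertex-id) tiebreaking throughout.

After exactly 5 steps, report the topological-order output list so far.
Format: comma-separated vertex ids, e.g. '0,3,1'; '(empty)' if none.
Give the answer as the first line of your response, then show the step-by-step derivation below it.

0,2,4,3,1

step 1: output 0; order=[0]; indeg=(0,1,0,1,1)
step 2: output 2; order=[0,2]; indeg=(0,1,0,1,0)
step 3: output 4; order=[0,2,4]; indeg=(0,1,0,0,0)
step 4: output 3; order=[0,2,4,3]; indeg=(0,0,0,0,0)
step 5: output 1; order=[0,2,4,3,1]; indeg=(0,0,0,0,0)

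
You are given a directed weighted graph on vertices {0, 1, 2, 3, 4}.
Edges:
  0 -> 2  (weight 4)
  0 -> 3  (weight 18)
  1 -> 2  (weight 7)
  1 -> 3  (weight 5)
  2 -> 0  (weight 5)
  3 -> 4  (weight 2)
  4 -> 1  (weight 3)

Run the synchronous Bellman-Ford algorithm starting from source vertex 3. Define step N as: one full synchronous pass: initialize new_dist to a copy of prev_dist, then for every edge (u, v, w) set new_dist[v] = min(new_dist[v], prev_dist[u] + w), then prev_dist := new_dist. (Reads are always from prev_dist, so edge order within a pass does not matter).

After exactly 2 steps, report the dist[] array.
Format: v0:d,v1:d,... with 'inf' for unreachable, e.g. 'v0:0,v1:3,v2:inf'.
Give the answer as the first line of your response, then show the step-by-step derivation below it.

v0:inf,v1:5,v2:inf,v3:0,v4:2

step 1: dist = v0:inf,v1:inf,v2:inf,v3:0,v4:2
step 2: dist = v0:inf,v1:5,v2:inf,v3:0,v4:2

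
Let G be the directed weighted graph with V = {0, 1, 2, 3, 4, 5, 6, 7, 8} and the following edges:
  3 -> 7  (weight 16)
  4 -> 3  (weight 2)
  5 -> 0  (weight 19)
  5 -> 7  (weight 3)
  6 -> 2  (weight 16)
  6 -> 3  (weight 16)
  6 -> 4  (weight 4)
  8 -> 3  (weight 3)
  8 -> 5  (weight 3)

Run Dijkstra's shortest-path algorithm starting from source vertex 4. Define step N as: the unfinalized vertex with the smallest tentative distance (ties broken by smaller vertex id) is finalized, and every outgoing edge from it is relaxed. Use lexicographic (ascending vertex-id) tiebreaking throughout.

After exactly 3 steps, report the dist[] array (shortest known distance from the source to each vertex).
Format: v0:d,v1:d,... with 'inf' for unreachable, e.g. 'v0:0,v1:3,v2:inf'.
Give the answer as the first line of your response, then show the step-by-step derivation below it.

v0:inf,v1:inf,v2:inf,v3:2,v4:0,v5:inf,v6:inf,v7:18,v8:inf

step 1: dist = v0:inf,v1:inf,v2:inf,v3:2,v4:0,v5:inf,v6:inf,v7:inf,v8:inf
step 2: dist = v0:inf,v1:inf,v2:inf,v3:2,v4:0,v5:inf,v6:inf,v7:18,v8:inf
step 3: dist = v0:inf,v1:inf,v2:inf,v3:2,v4:0,v5:inf,v6:inf,v7:18,v8:inf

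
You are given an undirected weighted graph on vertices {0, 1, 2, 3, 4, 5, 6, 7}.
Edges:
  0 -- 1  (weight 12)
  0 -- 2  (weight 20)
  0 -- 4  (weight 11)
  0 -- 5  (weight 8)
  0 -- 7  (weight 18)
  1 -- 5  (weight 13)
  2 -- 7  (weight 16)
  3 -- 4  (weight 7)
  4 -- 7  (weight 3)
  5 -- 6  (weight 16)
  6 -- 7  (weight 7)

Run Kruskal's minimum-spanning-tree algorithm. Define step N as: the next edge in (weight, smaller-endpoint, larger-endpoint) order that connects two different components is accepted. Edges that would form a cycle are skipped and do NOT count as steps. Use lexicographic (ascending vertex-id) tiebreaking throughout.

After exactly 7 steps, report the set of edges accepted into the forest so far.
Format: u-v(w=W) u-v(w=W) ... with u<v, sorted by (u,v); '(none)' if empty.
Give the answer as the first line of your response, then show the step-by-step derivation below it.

0-1(w=12) 0-4(w=11) 0-5(w=8) 2-7(w=16) 3-4(w=7) 4-7(w=3) 6-7(w=7)

step 1: add edge 4-7 (w=3); MST = {4-7(w=3)}
step 2: add edge 3-4 (w=7); MST = {3-4(w=7) 4-7(w=3)}
step 3: add edge 6-7 (w=7); MST = {3-4(w=7) 4-7(w=3) 6-7(w=7)}
step 4: add edge 0-5 (w=8); MST = {0-5(w=8) 3-4(w=7) 4-7(w=3) 6-7(w=7)}
step 5: add edge 0-4 (w=11); MST = {0-4(w=11) 0-5(w=8) 3-4(w=7) 4-7(w=3) 6-7(w=7)}
step 6: add edge 0-1 (w=12); MST = {0-1(w=12) 0-4(w=11) 0-5(w=8) 3-4(w=7) 4-7(w=3) 6-7(w=7)}
step 7: add edge 2-7 (w=16); MST = {0-1(w=12) 0-4(w=11) 0-5(w=8) 2-7(w=16) 3-4(w=7) 4-7(w=3) 6-7(w=7)}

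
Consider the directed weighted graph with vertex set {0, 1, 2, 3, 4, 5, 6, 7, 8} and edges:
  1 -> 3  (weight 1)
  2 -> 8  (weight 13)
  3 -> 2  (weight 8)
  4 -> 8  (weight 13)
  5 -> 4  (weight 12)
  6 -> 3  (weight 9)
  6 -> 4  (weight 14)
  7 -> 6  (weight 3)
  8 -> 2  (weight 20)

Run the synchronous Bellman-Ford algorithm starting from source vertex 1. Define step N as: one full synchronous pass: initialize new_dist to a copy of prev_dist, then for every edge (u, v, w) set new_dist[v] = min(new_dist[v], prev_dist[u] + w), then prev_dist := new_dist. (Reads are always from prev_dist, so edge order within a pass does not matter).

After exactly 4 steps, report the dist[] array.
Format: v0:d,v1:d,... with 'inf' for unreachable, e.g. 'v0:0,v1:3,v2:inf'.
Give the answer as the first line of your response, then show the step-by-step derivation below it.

v0:inf,v1:0,v2:9,v3:1,v4:inf,v5:inf,v6:inf,v7:inf,v8:22

step 1: dist = v0:inf,v1:0,v2:inf,v3:1,v4:inf,v5:inf,v6:inf,v7:inf,v8:inf
step 2: dist = v0:inf,v1:0,v2:9,v3:1,v4:inf,v5:inf,v6:inf,v7:inf,v8:inf
step 3: dist = v0:inf,v1:0,v2:9,v3:1,v4:inf,v5:inf,v6:inf,v7:inf,v8:22
step 4: dist = v0:inf,v1:0,v2:9,v3:1,v4:inf,v5:inf,v6:inf,v7:inf,v8:22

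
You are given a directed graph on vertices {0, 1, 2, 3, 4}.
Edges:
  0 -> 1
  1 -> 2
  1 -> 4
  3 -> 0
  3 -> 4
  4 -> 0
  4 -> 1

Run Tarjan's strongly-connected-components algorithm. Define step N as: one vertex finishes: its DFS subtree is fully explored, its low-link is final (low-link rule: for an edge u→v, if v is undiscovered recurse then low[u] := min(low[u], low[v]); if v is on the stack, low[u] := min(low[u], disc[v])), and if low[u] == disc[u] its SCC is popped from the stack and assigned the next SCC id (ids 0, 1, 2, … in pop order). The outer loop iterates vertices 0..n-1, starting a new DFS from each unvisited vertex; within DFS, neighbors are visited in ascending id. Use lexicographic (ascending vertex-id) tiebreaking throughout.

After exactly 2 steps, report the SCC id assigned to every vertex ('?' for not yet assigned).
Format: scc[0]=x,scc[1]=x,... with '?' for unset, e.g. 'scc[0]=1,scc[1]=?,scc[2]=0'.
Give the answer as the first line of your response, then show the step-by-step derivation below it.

scc[0]=?,scc[1]=?,scc[2]=0,scc[3]=?,scc[4]=?

step 1: low=(low[0]=0,low[1]=1,low[2]=2,low[3]=?,low[4]=?); scc=(scc[0]=?,scc[1]=?,scc[2]=0,scc[3]=?,scc[4]=?)
step 2: low=(low[0]=0,low[1]=1,low[2]=2,low[3]=?,low[4]=0); scc=(scc[0]=?,scc[1]=?,scc[2]=0,scc[3]=?,scc[4]=?)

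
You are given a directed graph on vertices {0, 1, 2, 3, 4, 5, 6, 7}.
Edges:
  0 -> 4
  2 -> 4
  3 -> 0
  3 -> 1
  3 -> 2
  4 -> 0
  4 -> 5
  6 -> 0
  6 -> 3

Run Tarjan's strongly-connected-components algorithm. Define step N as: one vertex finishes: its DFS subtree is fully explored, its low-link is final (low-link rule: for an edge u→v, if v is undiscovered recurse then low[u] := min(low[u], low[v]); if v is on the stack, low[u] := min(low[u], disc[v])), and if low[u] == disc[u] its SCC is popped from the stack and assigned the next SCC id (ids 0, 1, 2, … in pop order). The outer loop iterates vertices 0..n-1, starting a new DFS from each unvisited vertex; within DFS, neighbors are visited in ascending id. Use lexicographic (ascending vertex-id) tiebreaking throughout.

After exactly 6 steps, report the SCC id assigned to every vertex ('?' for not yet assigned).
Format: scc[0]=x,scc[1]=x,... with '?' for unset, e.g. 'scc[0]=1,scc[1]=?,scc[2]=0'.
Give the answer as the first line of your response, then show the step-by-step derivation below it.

scc[0]=1,scc[1]=2,scc[2]=3,scc[3]=4,scc[4]=1,scc[5]=0,scc[6]=?,scc[7]=?

step 1: low=(low[0]=0,low[1]=?,low[2]=?,low[3]=?,low[4]=0,low[5]=2,low[6]=?,low[7]=?); scc=(scc[0]=?,scc[1]=?,scc[2]=?,scc[3]=?,scc[4]=?,scc[5]=0,scc[6]=?,scc[7]=?)
step 2: low=(low[0]=0,low[1]=?,low[2]=?,low[3]=?,low[4]=0,low[5]=2,low[6]=?,low[7]=?); scc=(scc[0]=?,scc[1]=?,scc[2]=?,scc[3]=?,scc[4]=?,scc[5]=0,scc[6]=?,scc[7]=?)
step 3: low=(low[0]=0,low[1]=?,low[2]=?,low[3]=?,low[4]=0,low[5]=2,low[6]=?,low[7]=?); scc=(scc[0]=1,scc[1]=?,scc[2]=?,scc[3]=?,scc[4]=1,scc[5]=0,scc[6]=?,scc[7]=?)
step 4: low=(low[0]=0,low[1]=3,low[2]=?,low[3]=?,low[4]=0,low[5]=2,low[6]=?,low[7]=?); scc=(scc[0]=1,scc[1]=2,scc[2]=?,scc[3]=?,scc[4]=1,scc[5]=0,scc[6]=?,scc[7]=?)
step 5: low=(low[0]=0,low[1]=3,low[2]=4,low[3]=?,low[4]=0,low[5]=2,low[6]=?,low[7]=?); scc=(scc[0]=1,scc[1]=2,scc[2]=3,scc[3]=?,scc[4]=1,scc[5]=0,scc[6]=?,scc[7]=?)
step 6: low=(low[0]=0,low[1]=3,low[2]=4,low[3]=5,low[4]=0,low[5]=2,low[6]=?,low[7]=?); scc=(scc[0]=1,scc[1]=2,scc[2]=3,scc[3]=4,scc[4]=1,scc[5]=0,scc[6]=?,scc[7]=?)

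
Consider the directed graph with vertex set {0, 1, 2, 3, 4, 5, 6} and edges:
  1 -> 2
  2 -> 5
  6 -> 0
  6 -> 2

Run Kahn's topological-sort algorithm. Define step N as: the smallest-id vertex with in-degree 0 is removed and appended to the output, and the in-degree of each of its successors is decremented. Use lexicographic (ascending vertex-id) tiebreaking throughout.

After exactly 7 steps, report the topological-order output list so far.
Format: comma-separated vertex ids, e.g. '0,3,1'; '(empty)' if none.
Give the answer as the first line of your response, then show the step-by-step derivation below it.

1,3,4,6,0,2,5

step 1: output 1; order=[1]; indeg=(1,0,1,0,0,1,0)
step 2: output 3; order=[1,3]; indeg=(1,0,1,0,0,1,0)
step 3: output 4; order=[1,3,4]; indeg=(1,0,1,0,0,1,0)
step 4: output 6; order=[1,3,4,6]; indeg=(0,0,0,0,0,1,0)
step 5: output 0; order=[1,3,4,6,0]; indeg=(0,0,0,0,0,1,0)
step 6: output 2; order=[1,3,4,6,0,2]; indeg=(0,0,0,0,0,0,0)
step 7: output 5; order=[1,3,4,6,0,2,5]; indeg=(0,0,0,0,0,0,0)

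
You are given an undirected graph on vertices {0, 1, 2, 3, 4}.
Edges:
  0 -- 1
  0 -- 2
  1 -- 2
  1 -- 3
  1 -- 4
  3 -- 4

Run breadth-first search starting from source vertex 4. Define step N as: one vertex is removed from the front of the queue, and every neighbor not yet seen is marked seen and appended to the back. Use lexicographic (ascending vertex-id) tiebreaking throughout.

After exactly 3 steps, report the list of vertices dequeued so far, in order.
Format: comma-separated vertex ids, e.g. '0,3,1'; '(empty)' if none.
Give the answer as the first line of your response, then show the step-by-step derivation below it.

4,1,3

step 1: dequeue 4; queue=[1,3]; order=4
step 2: dequeue 1; queue=[3,0,2]; order=4,1
step 3: dequeue 3; queue=[0,2]; order=4,1,3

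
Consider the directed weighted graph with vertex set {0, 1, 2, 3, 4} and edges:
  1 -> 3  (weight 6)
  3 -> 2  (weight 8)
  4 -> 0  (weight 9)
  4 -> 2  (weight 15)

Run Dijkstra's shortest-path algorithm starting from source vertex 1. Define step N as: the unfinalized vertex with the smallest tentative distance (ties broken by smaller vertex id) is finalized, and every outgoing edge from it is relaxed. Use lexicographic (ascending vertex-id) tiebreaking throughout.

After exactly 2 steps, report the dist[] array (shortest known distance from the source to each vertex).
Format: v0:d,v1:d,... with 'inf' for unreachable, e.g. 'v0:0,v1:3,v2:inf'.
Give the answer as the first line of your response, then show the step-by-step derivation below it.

v0:inf,v1:0,v2:14,v3:6,v4:inf

step 1: dist = v0:inf,v1:0,v2:inf,v3:6,v4:inf
step 2: dist = v0:inf,v1:0,v2:14,v3:6,v4:inf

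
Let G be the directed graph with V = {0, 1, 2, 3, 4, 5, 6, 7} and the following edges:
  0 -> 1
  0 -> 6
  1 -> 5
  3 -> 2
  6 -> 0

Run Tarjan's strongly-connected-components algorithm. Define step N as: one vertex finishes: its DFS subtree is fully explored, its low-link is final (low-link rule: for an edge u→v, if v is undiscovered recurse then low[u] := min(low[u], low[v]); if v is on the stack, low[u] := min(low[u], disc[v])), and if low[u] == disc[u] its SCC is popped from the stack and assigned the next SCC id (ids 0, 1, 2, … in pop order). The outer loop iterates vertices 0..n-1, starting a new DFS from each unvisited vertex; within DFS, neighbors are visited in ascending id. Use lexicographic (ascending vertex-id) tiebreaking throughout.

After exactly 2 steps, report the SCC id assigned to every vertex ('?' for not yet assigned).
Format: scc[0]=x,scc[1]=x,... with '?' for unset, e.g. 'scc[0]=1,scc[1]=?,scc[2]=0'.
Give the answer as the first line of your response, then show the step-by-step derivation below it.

scc[0]=?,scc[1]=1,scc[2]=?,scc[3]=?,scc[4]=?,scc[5]=0,scc[6]=?,scc[7]=?

step 1: low=(low[0]=0,low[1]=1,low[2]=?,low[3]=?,low[4]=?,low[5]=2,low[6]=?,low[7]=?); scc=(scc[0]=?,scc[1]=?,scc[2]=?,scc[3]=?,scc[4]=?,scc[5]=0,scc[6]=?,scc[7]=?)
step 2: low=(low[0]=0,low[1]=1,low[2]=?,low[3]=?,low[4]=?,low[5]=2,low[6]=?,low[7]=?); scc=(scc[0]=?,scc[1]=1,scc[2]=?,scc[3]=?,scc[4]=?,scc[5]=0,scc[6]=?,scc[7]=?)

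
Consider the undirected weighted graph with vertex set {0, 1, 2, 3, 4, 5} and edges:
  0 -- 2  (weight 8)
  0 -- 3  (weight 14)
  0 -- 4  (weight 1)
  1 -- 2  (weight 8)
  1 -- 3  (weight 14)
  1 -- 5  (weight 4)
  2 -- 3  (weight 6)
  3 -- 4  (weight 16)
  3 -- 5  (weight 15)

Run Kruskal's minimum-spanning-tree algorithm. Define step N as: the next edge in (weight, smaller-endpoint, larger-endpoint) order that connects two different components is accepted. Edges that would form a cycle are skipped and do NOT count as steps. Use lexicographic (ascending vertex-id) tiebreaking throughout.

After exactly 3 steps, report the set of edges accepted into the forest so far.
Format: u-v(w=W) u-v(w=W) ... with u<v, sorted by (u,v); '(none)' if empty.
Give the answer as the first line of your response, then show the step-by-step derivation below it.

0-4(w=1) 1-5(w=4) 2-3(w=6)

step 1: add edge 0-4 (w=1); MST = {0-4(w=1)}
step 2: add edge 1-5 (w=4); MST = {0-4(w=1) 1-5(w=4)}
step 3: add edge 2-3 (w=6); MST = {0-4(w=1) 1-5(w=4) 2-3(w=6)}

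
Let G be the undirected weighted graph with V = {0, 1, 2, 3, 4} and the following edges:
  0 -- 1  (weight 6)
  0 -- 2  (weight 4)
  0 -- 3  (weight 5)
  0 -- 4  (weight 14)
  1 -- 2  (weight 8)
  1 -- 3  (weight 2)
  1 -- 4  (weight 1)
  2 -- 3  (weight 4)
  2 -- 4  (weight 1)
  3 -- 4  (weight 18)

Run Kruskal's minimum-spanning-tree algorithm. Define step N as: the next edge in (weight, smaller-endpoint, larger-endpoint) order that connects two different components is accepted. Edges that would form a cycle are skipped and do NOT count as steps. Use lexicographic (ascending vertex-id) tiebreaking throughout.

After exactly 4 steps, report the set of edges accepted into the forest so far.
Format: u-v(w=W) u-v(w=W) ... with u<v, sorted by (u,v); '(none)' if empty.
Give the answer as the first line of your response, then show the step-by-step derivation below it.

0-2(w=4) 1-3(w=2) 1-4(w=1) 2-4(w=1)

step 1: add edge 1-4 (w=1); MST = {1-4(w=1)}
step 2: add edge 2-4 (w=1); MST = {1-4(w=1) 2-4(w=1)}
step 3: add edge 1-3 (w=2); MST = {1-3(w=2) 1-4(w=1) 2-4(w=1)}
step 4: add edge 0-2 (w=4); MST = {0-2(w=4) 1-3(w=2) 1-4(w=1) 2-4(w=1)}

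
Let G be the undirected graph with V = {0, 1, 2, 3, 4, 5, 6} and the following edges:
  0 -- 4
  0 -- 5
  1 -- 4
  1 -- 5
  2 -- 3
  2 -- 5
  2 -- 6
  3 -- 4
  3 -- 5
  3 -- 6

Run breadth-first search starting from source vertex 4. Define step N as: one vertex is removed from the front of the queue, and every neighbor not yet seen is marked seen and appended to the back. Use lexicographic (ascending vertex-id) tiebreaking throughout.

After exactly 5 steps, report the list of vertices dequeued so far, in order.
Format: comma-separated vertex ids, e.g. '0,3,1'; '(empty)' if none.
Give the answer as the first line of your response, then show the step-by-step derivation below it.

4,0,1,3,5

step 1: dequeue 4; queue=[0,1,3]; order=4
step 2: dequeue 0; queue=[1,3,5]; order=4,0
step 3: dequeue 1; queue=[3,5]; order=4,0,1
step 4: dequeue 3; queue=[5,2,6]; order=4,0,1,3
step 5: dequeue 5; queue=[2,6]; order=4,0,1,3,5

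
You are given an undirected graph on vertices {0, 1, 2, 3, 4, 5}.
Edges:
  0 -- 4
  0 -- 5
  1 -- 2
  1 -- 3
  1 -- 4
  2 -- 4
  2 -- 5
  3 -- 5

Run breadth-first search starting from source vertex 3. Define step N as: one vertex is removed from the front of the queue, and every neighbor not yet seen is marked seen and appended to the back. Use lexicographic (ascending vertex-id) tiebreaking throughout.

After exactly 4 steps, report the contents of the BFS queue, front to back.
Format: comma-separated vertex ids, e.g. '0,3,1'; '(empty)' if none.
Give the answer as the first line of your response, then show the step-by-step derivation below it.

4,0

step 1: dequeue 3; queue=[1,5]; order=3
step 2: dequeue 1; queue=[5,2,4]; order=3,1
step 3: dequeue 5; queue=[2,4,0]; order=3,1,5
step 4: dequeue 2; queue=[4,0]; order=3,1,5,2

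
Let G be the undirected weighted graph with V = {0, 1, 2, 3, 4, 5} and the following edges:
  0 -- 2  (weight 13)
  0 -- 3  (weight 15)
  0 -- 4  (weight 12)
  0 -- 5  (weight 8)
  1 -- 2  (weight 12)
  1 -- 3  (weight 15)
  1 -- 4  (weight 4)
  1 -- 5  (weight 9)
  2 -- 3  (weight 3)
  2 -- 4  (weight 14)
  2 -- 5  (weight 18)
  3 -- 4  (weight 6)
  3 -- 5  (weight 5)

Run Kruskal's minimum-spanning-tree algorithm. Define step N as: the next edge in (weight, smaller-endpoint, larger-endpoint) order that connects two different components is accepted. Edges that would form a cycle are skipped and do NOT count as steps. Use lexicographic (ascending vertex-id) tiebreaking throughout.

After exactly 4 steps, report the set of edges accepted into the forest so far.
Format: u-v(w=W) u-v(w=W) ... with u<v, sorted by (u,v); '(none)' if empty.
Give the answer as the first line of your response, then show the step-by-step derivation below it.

1-4(w=4) 2-3(w=3) 3-4(w=6) 3-5(w=5)

step 1: add edge 2-3 (w=3); MST = {2-3(w=3)}
step 2: add edge 1-4 (w=4); MST = {1-4(w=4) 2-3(w=3)}
step 3: add edge 3-5 (w=5); MST = {1-4(w=4) 2-3(w=3) 3-5(w=5)}
step 4: add edge 3-4 (w=6); MST = {1-4(w=4) 2-3(w=3) 3-4(w=6) 3-5(w=5)}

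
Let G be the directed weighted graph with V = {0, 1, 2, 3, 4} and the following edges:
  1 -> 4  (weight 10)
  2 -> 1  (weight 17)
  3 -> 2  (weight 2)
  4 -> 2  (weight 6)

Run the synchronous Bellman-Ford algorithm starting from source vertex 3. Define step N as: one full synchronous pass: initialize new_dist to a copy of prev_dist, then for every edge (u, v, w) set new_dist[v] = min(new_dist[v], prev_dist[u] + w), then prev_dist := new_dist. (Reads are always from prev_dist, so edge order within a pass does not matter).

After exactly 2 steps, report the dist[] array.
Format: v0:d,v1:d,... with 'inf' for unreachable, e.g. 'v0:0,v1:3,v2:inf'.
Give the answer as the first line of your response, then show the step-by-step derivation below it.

v0:inf,v1:19,v2:2,v3:0,v4:inf

step 1: dist = v0:inf,v1:inf,v2:2,v3:0,v4:inf
step 2: dist = v0:inf,v1:19,v2:2,v3:0,v4:inf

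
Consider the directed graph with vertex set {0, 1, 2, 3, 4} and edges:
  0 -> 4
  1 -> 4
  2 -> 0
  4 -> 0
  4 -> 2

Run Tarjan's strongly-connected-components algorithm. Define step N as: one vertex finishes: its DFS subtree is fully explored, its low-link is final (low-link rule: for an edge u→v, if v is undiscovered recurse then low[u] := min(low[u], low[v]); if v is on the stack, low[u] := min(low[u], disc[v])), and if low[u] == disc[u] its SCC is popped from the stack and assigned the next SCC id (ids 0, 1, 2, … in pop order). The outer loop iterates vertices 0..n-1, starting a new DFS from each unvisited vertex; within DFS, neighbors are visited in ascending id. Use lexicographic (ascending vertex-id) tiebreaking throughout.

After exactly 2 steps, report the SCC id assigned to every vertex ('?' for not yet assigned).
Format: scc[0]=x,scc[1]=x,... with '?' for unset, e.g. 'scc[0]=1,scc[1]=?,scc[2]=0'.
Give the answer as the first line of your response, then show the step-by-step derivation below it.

scc[0]=?,scc[1]=?,scc[2]=?,scc[3]=?,scc[4]=?

step 1: low=(low[0]=0,low[1]=?,low[2]=0,low[3]=?,low[4]=0); scc=(scc[0]=?,scc[1]=?,scc[2]=?,scc[3]=?,scc[4]=?)
step 2: low=(low[0]=0,low[1]=?,low[2]=0,low[3]=?,low[4]=0); scc=(scc[0]=?,scc[1]=?,scc[2]=?,scc[3]=?,scc[4]=?)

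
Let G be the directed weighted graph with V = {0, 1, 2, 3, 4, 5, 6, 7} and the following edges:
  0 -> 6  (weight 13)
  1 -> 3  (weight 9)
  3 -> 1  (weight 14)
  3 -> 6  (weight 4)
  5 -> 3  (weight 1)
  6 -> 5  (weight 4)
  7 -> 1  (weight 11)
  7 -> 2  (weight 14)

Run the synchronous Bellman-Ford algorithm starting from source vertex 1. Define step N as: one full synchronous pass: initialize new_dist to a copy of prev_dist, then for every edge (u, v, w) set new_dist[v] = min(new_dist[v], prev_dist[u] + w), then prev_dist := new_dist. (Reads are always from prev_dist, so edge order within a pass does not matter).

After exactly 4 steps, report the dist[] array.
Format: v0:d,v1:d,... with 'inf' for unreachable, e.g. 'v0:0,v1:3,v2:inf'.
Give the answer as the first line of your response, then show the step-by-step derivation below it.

v0:inf,v1:0,v2:inf,v3:9,v4:inf,v5:17,v6:13,v7:inf

step 1: dist = v0:inf,v1:0,v2:inf,v3:9,v4:inf,v5:inf,v6:inf,v7:inf
step 2: dist = v0:inf,v1:0,v2:inf,v3:9,v4:inf,v5:inf,v6:13,v7:inf
step 3: dist = v0:inf,v1:0,v2:inf,v3:9,v4:inf,v5:17,v6:13,v7:inf
step 4: dist = v0:inf,v1:0,v2:inf,v3:9,v4:inf,v5:17,v6:13,v7:inf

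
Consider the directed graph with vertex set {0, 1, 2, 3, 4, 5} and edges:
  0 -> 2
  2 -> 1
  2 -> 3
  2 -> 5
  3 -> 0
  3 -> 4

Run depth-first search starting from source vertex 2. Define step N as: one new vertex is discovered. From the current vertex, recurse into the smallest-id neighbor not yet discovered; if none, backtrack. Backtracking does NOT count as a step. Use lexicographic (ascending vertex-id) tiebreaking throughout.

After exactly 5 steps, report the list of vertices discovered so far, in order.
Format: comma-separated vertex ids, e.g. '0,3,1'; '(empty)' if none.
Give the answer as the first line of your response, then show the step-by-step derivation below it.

2,1,3,0,4

step 1: discover 2; path=2; order=2
step 2: discover 1; path=2>1; order=2,1
step 3: discover 3; path=2>3; order=2,1,3
step 4: discover 0; path=2>3>0; order=2,1,3,0
step 5: discover 4; path=2>3>4; order=2,1,3,0,4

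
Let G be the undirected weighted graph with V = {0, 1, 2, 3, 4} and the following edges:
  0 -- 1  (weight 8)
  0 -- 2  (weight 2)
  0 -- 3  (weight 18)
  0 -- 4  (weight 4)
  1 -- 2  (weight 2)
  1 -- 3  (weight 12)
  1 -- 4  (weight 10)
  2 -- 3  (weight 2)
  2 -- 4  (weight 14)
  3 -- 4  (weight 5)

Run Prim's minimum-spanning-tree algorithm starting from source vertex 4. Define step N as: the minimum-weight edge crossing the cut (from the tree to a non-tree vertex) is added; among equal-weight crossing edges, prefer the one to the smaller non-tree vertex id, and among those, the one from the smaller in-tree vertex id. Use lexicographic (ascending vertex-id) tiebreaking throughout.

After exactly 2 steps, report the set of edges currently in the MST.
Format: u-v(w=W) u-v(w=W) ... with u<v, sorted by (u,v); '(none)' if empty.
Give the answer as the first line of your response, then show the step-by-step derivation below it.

0-2(w=2) 0-4(w=4)

step 1: add edge 0-4 (w=4); MST = {0-4(w=4)}
step 2: add edge 0-2 (w=2); MST = {0-2(w=2) 0-4(w=4)}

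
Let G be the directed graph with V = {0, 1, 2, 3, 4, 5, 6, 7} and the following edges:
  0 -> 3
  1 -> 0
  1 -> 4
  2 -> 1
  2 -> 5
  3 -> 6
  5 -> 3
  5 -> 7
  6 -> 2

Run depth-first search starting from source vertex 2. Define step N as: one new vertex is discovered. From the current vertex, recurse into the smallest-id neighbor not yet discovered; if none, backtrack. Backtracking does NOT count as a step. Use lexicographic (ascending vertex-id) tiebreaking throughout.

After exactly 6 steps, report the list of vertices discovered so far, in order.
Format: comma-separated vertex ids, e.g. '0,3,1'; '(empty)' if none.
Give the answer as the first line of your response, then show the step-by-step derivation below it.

2,1,0,3,6,4

step 1: discover 2; path=2; order=2
step 2: discover 1; path=2>1; order=2,1
step 3: discover 0; path=2>1>0; order=2,1,0
step 4: discover 3; path=2>1>0>3; order=2,1,0,3
step 5: discover 6; path=2>1>0>3>6; order=2,1,0,3,6
step 6: discover 4; path=2>1>4; order=2,1,0,3,6,4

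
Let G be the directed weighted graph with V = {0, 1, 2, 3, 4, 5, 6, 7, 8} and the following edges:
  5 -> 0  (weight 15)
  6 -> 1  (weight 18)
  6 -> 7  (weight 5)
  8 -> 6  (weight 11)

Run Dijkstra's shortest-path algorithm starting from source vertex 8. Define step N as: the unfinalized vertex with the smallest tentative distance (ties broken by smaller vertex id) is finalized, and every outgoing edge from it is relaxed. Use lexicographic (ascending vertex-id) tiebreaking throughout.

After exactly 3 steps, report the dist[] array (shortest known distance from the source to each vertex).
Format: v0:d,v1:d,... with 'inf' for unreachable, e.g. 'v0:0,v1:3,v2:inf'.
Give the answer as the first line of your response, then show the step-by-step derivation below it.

v0:inf,v1:29,v2:inf,v3:inf,v4:inf,v5:inf,v6:11,v7:16,v8:0

step 1: dist = v0:inf,v1:inf,v2:inf,v3:inf,v4:inf,v5:inf,v6:11,v7:inf,v8:0
step 2: dist = v0:inf,v1:29,v2:inf,v3:inf,v4:inf,v5:inf,v6:11,v7:16,v8:0
step 3: dist = v0:inf,v1:29,v2:inf,v3:inf,v4:inf,v5:inf,v6:11,v7:16,v8:0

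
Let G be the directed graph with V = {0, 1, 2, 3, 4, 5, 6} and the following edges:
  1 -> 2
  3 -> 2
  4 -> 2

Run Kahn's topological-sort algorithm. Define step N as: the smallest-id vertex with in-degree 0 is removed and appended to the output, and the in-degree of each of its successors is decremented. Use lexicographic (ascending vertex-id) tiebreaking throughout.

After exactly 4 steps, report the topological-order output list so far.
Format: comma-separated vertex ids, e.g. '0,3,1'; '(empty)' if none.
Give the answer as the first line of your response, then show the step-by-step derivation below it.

0,1,3,4

step 1: output 0; order=[0]; indeg=(0,0,3,0,0,0,0)
step 2: output 1; order=[0,1]; indeg=(0,0,2,0,0,0,0)
step 3: output 3; order=[0,1,3]; indeg=(0,0,1,0,0,0,0)
step 4: output 4; order=[0,1,3,4]; indeg=(0,0,0,0,0,0,0)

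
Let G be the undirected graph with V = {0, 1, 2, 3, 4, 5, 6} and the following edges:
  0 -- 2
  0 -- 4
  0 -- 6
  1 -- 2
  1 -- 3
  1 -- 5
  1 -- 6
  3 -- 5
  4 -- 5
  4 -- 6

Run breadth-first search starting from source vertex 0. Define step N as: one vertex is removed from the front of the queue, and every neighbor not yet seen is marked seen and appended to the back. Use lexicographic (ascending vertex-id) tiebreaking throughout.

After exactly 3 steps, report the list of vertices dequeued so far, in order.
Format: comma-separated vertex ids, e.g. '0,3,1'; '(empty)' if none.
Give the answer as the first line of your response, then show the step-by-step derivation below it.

0,2,4

step 1: dequeue 0; queue=[2,4,6]; order=0
step 2: dequeue 2; queue=[4,6,1]; order=0,2
step 3: dequeue 4; queue=[6,1,5]; order=0,2,4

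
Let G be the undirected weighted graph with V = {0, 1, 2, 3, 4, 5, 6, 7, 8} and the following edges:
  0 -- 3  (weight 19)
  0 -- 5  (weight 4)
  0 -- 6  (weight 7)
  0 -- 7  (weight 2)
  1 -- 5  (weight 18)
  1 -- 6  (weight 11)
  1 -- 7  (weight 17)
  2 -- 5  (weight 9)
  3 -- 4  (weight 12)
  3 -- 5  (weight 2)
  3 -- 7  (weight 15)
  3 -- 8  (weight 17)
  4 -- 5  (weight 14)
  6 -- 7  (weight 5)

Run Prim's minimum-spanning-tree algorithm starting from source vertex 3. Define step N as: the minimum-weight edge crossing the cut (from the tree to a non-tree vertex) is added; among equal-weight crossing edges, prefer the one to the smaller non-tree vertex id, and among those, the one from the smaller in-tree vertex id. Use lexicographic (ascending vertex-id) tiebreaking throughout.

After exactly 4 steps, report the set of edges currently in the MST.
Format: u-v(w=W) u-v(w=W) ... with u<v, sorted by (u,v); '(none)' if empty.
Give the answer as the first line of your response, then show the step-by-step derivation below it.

0-5(w=4) 0-7(w=2) 3-5(w=2) 6-7(w=5)

step 1: add edge 3-5 (w=2); MST = {3-5(w=2)}
step 2: add edge 0-5 (w=4); MST = {0-5(w=4) 3-5(w=2)}
step 3: add edge 0-7 (w=2); MST = {0-5(w=4) 0-7(w=2) 3-5(w=2)}
step 4: add edge 6-7 (w=5); MST = {0-5(w=4) 0-7(w=2) 3-5(w=2) 6-7(w=5)}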